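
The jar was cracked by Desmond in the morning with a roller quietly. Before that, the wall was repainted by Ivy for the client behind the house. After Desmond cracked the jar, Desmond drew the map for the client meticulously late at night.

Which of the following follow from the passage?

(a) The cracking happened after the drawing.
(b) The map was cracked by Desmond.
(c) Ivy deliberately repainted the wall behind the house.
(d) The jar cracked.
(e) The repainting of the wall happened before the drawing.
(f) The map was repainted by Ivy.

(a) Not entailed — the narrative places the cracking before the drawing, not after.
(b) Not entailed — Desmond cracked the jar, not the map; the map belongs to the drawing event.
(c) Not entailed — 'deliberately' adds information not in the original event.
(d) Entailed — 'Desmond cracked the jar' is causative; it entails the inchoative 'the jar cracked'.
(e) Entailed — the narrative places the repainting before the drawing.
(f) Not entailed — Ivy repainted the wall, not the map; the map belongs to the drawing event.

(d), (e)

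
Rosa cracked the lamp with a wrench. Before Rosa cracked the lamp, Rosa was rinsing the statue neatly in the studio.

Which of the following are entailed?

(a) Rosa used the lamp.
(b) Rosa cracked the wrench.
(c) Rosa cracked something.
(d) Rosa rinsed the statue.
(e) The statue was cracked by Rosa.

(c), (d)

(a) Not entailed — the lamp is the patient, not an instrument — Rosa used a wrench.
(b) Not entailed — the wrench is the instrument, not what was cracked.
(c) Entailed — this follows by dropping conjuncts from the cracking event's description.
(d) Entailed — 'rinse' is an activity; 'was rinsing' entails that some rinsing happened, so 'rinsed' holds.
(e) Not entailed — Rosa cracked the lamp, not the statue; the statue belongs to the rinsing event.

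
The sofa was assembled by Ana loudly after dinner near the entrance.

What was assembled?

'the sofa' marks the patient of the assembling event.

the sofa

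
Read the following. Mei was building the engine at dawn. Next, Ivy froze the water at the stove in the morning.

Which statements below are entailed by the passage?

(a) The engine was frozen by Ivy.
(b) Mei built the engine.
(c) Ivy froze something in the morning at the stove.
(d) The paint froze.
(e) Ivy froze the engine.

(c)

(a) Not entailed — Ivy froze the water, not the engine; the engine belongs to the building event.
(b) Not entailed — 'was building' is progressive on an accomplishment; it does not entail the completed 'built'.
(c) Entailed — this follows by dropping conjuncts from the freezing event's description.
(d) Not entailed — the water is what froze, not the paint.
(e) Not entailed — Ivy froze the water, not the engine; the engine belongs to the building event.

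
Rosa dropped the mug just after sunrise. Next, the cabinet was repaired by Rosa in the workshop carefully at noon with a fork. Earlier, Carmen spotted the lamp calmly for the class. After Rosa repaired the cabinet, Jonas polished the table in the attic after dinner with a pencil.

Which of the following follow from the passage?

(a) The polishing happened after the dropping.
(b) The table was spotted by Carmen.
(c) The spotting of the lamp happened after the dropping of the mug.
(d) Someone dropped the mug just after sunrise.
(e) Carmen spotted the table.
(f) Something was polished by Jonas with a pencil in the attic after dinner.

(a), (d), (f)

(a) Entailed — the narrative places the dropping before the polishing.
(b) Not entailed — Carmen spotted the lamp, not the table; the table belongs to the polishing event.
(c) Not entailed — the narrative doesn't order the dropping relative to the spotting.
(d) Entailed — generalizing the agent leaves a sub-description the original still satisfies.
(e) Not entailed — Carmen spotted the lamp, not the table; the table belongs to the polishing event.
(f) Entailed — the original entails any weakening of itself; this just generalizes the patient.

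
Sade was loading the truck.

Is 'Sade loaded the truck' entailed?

'was loading' is progressive; for an accomplishment like 'load the truck', it doesn't entail completion.

no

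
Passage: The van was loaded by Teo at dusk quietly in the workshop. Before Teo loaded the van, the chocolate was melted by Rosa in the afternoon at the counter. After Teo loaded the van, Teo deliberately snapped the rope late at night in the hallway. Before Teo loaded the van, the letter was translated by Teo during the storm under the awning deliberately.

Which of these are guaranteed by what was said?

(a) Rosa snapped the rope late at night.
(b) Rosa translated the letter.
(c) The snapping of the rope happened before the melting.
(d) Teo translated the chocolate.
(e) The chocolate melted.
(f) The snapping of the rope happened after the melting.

(e), (f)

(a) Not entailed — the passage has Teo snapping the rope, not Rosa.
(b) Not entailed — the passage has Teo translating the letter, not Rosa.
(c) Not entailed — the narrative places the melting before the snapping, not after.
(d) Not entailed — Teo translated the letter, not the chocolate; the chocolate belongs to the melting event.
(e) Entailed — 'Rosa melted the chocolate' is causative; it entails the inchoative 'the chocolate melted'.
(f) Entailed — the narrative places the melting before the snapping.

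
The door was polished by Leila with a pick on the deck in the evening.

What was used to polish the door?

a pick

'with a pick' marks the instrument of the polishing event.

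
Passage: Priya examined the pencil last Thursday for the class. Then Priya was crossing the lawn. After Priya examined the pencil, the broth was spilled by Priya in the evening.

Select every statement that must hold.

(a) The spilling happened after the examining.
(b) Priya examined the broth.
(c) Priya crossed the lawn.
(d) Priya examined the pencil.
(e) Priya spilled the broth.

(a), (d), (e)

(a) Entailed — the narrative places the examining before the spilling.
(b) Not entailed — Priya examined the pencil, not the broth; the broth belongs to the spilling event.
(c) Not entailed — 'was crossing' is progressive on an accomplishment; it does not entail the completed 'crossed'.
(d) Entailed — the original entails any weakening of itself; this just drops 'for the class', 'last Thursday'.
(e) Entailed — dropping 'in the evening' leaves a sub-description the original still satisfies.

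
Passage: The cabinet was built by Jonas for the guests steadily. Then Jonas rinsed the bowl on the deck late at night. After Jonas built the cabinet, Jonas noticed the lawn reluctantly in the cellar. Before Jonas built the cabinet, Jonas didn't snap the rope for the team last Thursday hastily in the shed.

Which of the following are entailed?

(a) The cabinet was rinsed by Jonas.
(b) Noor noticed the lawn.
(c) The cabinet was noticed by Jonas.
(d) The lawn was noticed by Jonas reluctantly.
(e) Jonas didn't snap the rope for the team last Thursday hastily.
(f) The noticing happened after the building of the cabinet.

(a) Not entailed — Jonas rinsed the bowl, not the cabinet; the cabinet belongs to the building event.
(b) Not entailed — the passage has Jonas noticing the lawn, not Noor.
(c) Not entailed — Jonas noticed the lawn, not the cabinet; the cabinet belongs to the building event.
(d) Entailed — the original entails any weakening of itself; this just drops 'in the cellar'.
(e) Not entailed — dropping 'in the shed' under negation is not valid — the original leaves open that Jonas snapped the rope some other way.
(f) Entailed — the narrative places the building before the noticing.

(d), (f)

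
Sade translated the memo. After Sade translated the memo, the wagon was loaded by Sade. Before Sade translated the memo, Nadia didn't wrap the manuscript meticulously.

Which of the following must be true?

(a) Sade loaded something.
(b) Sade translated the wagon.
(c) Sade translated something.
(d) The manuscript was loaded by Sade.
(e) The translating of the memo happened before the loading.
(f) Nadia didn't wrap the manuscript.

(a), (c), (e)

(a) Entailed — this follows by dropping conjuncts from the loading event's description.
(b) Not entailed — Sade translated the memo, not the wagon; the wagon belongs to the loading event.
(c) Entailed — the original entails any weakening of itself; this just generalizes the patient.
(d) Not entailed — Sade loaded the wagon, not the manuscript; the manuscript belongs to the wrapping event.
(e) Entailed — the narrative places the translating before the loading.
(f) Not entailed — dropping 'meticulously' under negation is not valid — the original leaves open that Nadia wrapped the manuscript some other way.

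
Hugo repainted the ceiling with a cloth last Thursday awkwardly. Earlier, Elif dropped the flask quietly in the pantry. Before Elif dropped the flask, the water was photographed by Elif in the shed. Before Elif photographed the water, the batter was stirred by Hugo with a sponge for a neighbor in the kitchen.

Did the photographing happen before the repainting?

The narrative orders the photographing before the repainting.

yes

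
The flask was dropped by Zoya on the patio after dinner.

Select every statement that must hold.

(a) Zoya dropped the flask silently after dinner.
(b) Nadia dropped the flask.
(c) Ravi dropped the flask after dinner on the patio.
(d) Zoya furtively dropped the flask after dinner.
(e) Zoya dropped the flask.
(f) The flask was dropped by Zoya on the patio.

(e), (f)

(a) Not entailed — 'silently' adds information not in the original event.
(b) Not entailed — the passage has Zoya dropping the flask, not Nadia.
(c) Not entailed — the passage has Zoya dropping the flask, not Ravi.
(d) Not entailed — 'furtively' adds information not in the original event.
(e) Entailed — the original entails any weakening of itself; this just drops 'after dinner', 'on the patio'.
(f) Entailed — this follows by dropping conjuncts from the dropping event's description.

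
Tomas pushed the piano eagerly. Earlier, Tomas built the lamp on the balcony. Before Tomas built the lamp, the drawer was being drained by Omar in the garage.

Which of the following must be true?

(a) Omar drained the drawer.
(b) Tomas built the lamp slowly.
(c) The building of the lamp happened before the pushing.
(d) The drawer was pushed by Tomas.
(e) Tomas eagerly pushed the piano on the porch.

(c)

(a) Not entailed — 'was draining' is progressive on an accomplishment; it does not entail the completed 'drained'.
(b) Not entailed — 'slowly' adds information not in the original event.
(c) Entailed — the narrative places the building before the pushing.
(d) Not entailed — Tomas pushed the piano, not the drawer; the drawer belongs to the draining event.
(e) Not entailed — 'on the porch' adds information not in the original event.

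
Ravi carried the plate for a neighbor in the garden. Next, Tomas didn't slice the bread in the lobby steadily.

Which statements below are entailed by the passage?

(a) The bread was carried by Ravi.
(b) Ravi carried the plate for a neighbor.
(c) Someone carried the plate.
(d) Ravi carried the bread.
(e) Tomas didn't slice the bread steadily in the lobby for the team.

(b), (c), (e)

(a) Not entailed — Ravi carried the plate, not the bread; the bread belongs to the slicing event.
(b) Entailed — this follows by dropping conjuncts from the carrying event's description.
(c) Entailed — dropping 'in the garden', 'for a neighbor' and generalizing the agent leaves a sub-description the original still satisfies.
(d) Not entailed — Ravi carried the plate, not the bread; the bread belongs to the slicing event.
(e) Entailed — under negation, adding a further restriction is entailed: if no such slicing event occurred, none occurred for the team either.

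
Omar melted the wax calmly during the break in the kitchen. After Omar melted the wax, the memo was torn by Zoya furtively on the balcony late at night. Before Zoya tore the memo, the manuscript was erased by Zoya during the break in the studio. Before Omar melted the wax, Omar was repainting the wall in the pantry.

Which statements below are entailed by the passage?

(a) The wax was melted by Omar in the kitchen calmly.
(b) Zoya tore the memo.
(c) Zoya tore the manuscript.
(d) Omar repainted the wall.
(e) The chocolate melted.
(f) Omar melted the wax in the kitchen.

(a), (b), (f)

(a) Entailed — the original entails any weakening of itself; this just drops 'during the break'.
(b) Entailed — dropping 'furtively', 'late at night', 'on the balcony' leaves a sub-description the original still satisfies.
(c) Not entailed — Zoya tore the memo, not the manuscript; the manuscript belongs to the erasing event.
(d) Not entailed — 'was repainting' is progressive on an accomplishment; it does not entail the completed 'repainted'.
(e) Not entailed — the wax is what melted, not the chocolate.
(f) Entailed — every conjunct here is already in the original melting event.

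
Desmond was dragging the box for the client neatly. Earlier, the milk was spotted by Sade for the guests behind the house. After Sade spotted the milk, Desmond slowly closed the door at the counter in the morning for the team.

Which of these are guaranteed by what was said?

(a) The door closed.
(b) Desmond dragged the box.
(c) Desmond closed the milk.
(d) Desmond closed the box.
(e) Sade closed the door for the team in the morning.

(a) Entailed — 'Desmond closed the door' is causative; it entails the inchoative 'the door closed'.
(b) Entailed — 'drag' is an activity; 'was dragging' entails that some dragging happened, so 'dragged' holds.
(c) Not entailed — Desmond closed the door, not the milk; the milk belongs to the spotting event.
(d) Not entailed — Desmond closed the door, not the box; the box belongs to the dragging event.
(e) Not entailed — the passage has Desmond closing the door, not Sade.

(a), (b)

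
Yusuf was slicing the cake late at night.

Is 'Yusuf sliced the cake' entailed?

no

'was slicing' is progressive; for an accomplishment like 'slice the cake', it doesn't entail completion.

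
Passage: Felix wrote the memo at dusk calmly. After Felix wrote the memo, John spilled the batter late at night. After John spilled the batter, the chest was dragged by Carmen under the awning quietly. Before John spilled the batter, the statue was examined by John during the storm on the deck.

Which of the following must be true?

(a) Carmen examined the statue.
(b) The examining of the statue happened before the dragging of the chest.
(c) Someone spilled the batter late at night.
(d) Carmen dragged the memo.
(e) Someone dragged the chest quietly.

(a) Not entailed — the passage has John examining the statue, not Carmen.
(b) Entailed — the narrative places the examining before the dragging.
(c) Entailed — generalizing the agent leaves a sub-description the original still satisfies.
(d) Not entailed — Carmen dragged the chest, not the memo; the memo belongs to the writing event.
(e) Entailed — every conjunct here is already in the original dragging event.

(b), (c), (e)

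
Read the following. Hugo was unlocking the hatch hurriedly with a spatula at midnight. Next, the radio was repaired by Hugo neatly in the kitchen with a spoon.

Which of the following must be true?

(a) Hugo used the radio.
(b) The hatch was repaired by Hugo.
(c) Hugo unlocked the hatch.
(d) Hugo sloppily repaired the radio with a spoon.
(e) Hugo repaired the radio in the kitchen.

(a) Not entailed — the radio is the patient, not an instrument — Hugo used a spoon.
(b) Not entailed — Hugo repaired the radio, not the hatch; the hatch belongs to the unlocking event.
(c) Not entailed — 'was unlocking' is progressive on an accomplishment; it does not entail the completed 'unlocked'.
(d) Not entailed — 'sloppily' adds a manner not in (and inconsistent with) the original.
(e) Entailed — the original entails any weakening of itself; this just drops 'with a spoon', 'neatly'.

(e)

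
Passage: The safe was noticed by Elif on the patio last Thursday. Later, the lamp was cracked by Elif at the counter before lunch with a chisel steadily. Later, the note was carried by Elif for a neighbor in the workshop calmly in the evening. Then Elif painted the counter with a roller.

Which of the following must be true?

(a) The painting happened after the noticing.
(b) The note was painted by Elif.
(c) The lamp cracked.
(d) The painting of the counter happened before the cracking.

(a), (c)

(a) Entailed — the narrative places the noticing before the painting.
(b) Not entailed — Elif painted the counter, not the note; the note belongs to the carrying event.
(c) Entailed — 'Elif cracked the lamp' is causative; it entails the inchoative 'the lamp cracked'.
(d) Not entailed — the narrative places the cracking before the painting, not after.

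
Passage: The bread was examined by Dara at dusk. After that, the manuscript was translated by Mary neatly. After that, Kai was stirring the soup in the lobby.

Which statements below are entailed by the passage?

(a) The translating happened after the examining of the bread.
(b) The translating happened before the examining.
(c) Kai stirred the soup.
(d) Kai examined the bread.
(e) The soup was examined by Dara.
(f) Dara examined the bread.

(a) Entailed — the narrative places the examining before the translating.
(b) Not entailed — the narrative places the examining before the translating, not after.
(c) Entailed — 'stir' is an activity; 'was stirring' entails that some stirring happened, so 'stirred' holds.
(d) Not entailed — the passage has Dara examining the bread, not Kai.
(e) Not entailed — Dara examined the bread, not the soup; the soup belongs to the stirring event.
(f) Entailed — every conjunct here is already in the original examining event.

(a), (c), (f)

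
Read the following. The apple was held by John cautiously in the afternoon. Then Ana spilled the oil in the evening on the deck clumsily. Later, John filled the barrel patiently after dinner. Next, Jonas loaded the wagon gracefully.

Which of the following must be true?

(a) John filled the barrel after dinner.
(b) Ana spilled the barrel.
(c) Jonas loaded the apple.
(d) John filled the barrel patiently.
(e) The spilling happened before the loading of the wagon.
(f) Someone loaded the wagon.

(a), (d), (e), (f)

(a) Entailed — this follows by dropping conjuncts from the filling event's description.
(b) Not entailed — Ana spilled the oil, not the barrel; the barrel belongs to the filling event.
(c) Not entailed — Jonas loaded the wagon, not the apple; the apple belongs to the holding event.
(d) Entailed — every conjunct here is already in the original filling event.
(e) Entailed — the narrative places the spilling before the loading.
(f) Entailed — this follows by dropping conjuncts from the loading event's description.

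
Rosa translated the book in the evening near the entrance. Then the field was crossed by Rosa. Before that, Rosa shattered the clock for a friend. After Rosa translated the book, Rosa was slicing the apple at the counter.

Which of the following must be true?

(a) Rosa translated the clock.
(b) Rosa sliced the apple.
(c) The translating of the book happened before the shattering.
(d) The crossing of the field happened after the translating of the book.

(d)

(a) Not entailed — Rosa translated the book, not the clock; the clock belongs to the shattering event.
(b) Not entailed — 'was slicing' is progressive on an accomplishment; it does not entail the completed 'sliced'.
(c) Not entailed — the narrative doesn't order the translating relative to the shattering.
(d) Entailed — the narrative places the translating before the crossing.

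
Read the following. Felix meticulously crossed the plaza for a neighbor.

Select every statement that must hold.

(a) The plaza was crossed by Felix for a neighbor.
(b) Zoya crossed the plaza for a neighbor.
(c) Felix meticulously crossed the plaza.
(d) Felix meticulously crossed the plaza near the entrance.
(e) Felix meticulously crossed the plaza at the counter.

(a) Entailed — this follows by dropping conjuncts from the crossing event's description.
(b) Not entailed — the passage has Felix crossing the plaza, not Zoya.
(c) Entailed — dropping 'for a neighbor' leaves a sub-description the original still satisfies.
(d) Not entailed — 'near the entrance' adds information not in the original event.
(e) Not entailed — 'at the counter' adds information not in the original event.

(a), (c)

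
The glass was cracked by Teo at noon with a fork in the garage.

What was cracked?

the glass

'the glass' marks the patient of the cracking event.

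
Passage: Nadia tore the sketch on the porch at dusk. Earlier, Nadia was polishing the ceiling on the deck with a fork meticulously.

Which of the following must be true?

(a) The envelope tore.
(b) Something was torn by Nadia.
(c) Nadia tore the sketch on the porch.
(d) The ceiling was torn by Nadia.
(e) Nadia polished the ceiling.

(b), (c), (e)

(a) Not entailed — the sketch is what tore, not the envelope.
(b) Entailed — dropping 'at dusk', 'on the porch' and generalizing the patient leaves a sub-description the original still satisfies.
(c) Entailed — this follows by dropping conjuncts from the tearing event's description.
(d) Not entailed — Nadia tore the sketch, not the ceiling; the ceiling belongs to the polishing event.
(e) Entailed — 'polish' is an activity; 'was polishing' entails that some polishing happened, so 'polished' holds.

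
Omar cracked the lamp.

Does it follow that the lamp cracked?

yes

'Omar cracked the lamp' is the causative; it entails the inchoative 'the lamp cracked'.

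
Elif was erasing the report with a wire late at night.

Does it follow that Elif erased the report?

no

'was erasing' is progressive; for an accomplishment like 'erase the report', it doesn't entail completion.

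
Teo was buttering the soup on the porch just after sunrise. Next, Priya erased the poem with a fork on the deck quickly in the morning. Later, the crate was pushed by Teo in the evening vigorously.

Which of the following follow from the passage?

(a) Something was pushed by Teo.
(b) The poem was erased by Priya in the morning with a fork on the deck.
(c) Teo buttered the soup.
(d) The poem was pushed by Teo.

(a), (b)

(a) Entailed — every conjunct here is already in the original pushing event.
(b) Entailed — every conjunct here is already in the original erasing event.
(c) Not entailed — 'was buttering' is progressive on an accomplishment; it does not entail the completed 'buttered'.
(d) Not entailed — Teo pushed the crate, not the poem; the poem belongs to the erasing event.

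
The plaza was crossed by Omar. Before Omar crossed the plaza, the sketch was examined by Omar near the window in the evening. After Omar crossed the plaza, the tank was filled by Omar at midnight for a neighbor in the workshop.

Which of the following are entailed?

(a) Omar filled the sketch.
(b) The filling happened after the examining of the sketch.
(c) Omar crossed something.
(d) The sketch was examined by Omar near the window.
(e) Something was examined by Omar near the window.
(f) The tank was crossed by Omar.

(b), (c), (d), (e)

(a) Not entailed — Omar filled the tank, not the sketch; the sketch belongs to the examining event.
(b) Entailed — the narrative places the examining before the filling.
(c) Entailed — generalizing the patient leaves a sub-description the original still satisfies.
(d) Entailed — the original entails any weakening of itself; this just drops 'in the evening'.
(e) Entailed — every conjunct here is already in the original examining event.
(f) Not entailed — Omar crossed the plaza, not the tank; the tank belongs to the filling event.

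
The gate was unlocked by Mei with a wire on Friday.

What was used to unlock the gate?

'with a wire' marks the instrument of the unlocking event.

a wire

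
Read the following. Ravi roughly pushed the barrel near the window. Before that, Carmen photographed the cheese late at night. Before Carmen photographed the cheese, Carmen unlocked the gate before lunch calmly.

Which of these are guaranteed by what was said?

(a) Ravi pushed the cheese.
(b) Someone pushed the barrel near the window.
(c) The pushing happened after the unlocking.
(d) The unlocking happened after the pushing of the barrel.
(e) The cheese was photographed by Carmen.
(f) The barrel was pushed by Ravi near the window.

(a) Not entailed — Ravi pushed the barrel, not the cheese; the cheese belongs to the photographing event.
(b) Entailed — the original entails any weakening of itself; this just drops 'roughly' and generalizes the agent.
(c) Entailed — the narrative places the unlocking before the pushing.
(d) Not entailed — the narrative places the unlocking before the pushing, not after.
(e) Entailed — every conjunct here is already in the original photographing event.
(f) Entailed — every conjunct here is already in the original pushing event.

(b), (c), (e), (f)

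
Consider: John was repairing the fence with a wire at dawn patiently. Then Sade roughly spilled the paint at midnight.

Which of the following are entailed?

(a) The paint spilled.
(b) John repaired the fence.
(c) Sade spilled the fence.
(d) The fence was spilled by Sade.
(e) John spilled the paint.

(a) Entailed — 'Sade spilled the paint' is causative; it entails the inchoative 'the paint spilled'.
(b) Not entailed — 'was repairing' is progressive on an accomplishment; it does not entail the completed 'repaired'.
(c) Not entailed — Sade spilled the paint, not the fence; the fence belongs to the repairing event.
(d) Not entailed — Sade spilled the paint, not the fence; the fence belongs to the repairing event.
(e) Not entailed — the passage has Sade spilling the paint, not John.

(a)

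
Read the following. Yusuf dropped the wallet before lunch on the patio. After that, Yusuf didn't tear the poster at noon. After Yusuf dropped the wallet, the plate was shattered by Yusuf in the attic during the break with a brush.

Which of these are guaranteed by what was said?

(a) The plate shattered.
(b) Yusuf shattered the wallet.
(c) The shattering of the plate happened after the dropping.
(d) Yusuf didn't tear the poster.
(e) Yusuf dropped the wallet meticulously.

(a) Entailed — 'Yusuf shattered the plate' is causative; it entails the inchoative 'the plate shattered'.
(b) Not entailed — Yusuf shattered the plate, not the wallet; the wallet belongs to the dropping event.
(c) Entailed — the narrative places the dropping before the shattering.
(d) Not entailed — dropping 'at noon' under negation is not valid — the original leaves open that Yusuf tore the poster some other way.
(e) Not entailed — 'meticulously' adds information not in the original event.

(a), (c)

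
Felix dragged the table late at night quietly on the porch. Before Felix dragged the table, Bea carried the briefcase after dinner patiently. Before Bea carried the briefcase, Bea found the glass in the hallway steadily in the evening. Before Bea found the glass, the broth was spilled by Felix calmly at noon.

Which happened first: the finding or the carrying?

the finding

The connectives place the finding before the carrying.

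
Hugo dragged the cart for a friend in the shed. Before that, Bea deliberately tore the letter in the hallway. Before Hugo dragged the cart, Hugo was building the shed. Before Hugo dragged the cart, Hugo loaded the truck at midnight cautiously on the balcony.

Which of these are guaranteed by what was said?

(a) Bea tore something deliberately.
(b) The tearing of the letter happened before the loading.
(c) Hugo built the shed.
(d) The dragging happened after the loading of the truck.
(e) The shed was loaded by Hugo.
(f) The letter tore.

(a) Entailed — dropping 'in the hallway' and generalizing the patient leaves a sub-description the original still satisfies.
(b) Not entailed — the narrative doesn't order the tearing relative to the loading.
(c) Not entailed — 'was building' is progressive on an accomplishment; it does not entail the completed 'built'.
(d) Entailed — the narrative places the loading before the dragging.
(e) Not entailed — Hugo loaded the truck, not the shed; the shed belongs to the building event.
(f) Entailed — 'Bea tore the letter' is causative; it entails the inchoative 'the letter tore'.

(a), (d), (f)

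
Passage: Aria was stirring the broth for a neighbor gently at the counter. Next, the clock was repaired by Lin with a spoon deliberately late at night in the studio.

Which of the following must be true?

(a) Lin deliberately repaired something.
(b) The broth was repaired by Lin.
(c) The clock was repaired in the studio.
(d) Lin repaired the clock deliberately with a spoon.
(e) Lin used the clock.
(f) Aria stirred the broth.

(a), (c), (d), (f)

(a) Entailed — the original entails any weakening of itself; this just drops 'in the studio', 'with a spoon', 'late at night' and generalizes the patient.
(b) Not entailed — Lin repaired the clock, not the broth; the broth belongs to the stirring event.
(c) Entailed — dropping 'with a spoon', 'deliberately', 'late at night' and generalizing the agent leaves a sub-description the original still satisfies.
(d) Entailed — dropping 'in the studio', 'late at night' leaves a sub-description the original still satisfies.
(e) Not entailed — the clock is the patient, not an instrument — Lin used a spoon.
(f) Entailed — 'stir' is an activity; 'was stirring' entails that some stirring happened, so 'stirred' holds.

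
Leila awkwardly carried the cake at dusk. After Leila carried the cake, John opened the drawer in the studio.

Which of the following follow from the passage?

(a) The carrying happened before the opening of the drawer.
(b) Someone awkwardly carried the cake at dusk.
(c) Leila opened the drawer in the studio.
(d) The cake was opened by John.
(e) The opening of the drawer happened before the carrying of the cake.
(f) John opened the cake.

(a), (b)

(a) Entailed — the narrative places the carrying before the opening.
(b) Entailed — this follows by dropping conjuncts from the carrying event's description.
(c) Not entailed — the passage has John opening the drawer, not Leila.
(d) Not entailed — John opened the drawer, not the cake; the cake belongs to the carrying event.
(e) Not entailed — the narrative places the carrying before the opening, not after.
(f) Not entailed — John opened the drawer, not the cake; the cake belongs to the carrying event.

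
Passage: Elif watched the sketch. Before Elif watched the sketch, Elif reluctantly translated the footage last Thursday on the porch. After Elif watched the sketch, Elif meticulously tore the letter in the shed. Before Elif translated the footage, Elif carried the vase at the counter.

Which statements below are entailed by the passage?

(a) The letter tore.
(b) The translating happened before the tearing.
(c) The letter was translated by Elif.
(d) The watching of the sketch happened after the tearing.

(a) Entailed — 'Elif tore the letter' is causative; it entails the inchoative 'the letter tore'.
(b) Entailed — the narrative places the translating before the tearing.
(c) Not entailed — Elif translated the footage, not the letter; the letter belongs to the tearing event.
(d) Not entailed — the narrative places the watching before the tearing, not after.

(a), (b)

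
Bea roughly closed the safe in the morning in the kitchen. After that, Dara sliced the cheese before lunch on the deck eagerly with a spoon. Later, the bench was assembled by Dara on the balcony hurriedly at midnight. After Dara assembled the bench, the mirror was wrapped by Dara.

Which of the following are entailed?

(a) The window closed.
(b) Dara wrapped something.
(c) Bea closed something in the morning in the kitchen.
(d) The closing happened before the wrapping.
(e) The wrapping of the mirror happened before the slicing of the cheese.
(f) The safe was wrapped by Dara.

(a) Not entailed — the safe is what closed, not the window.
(b) Entailed — generalizing the patient leaves a sub-description the original still satisfies.
(c) Entailed — every conjunct here is already in the original closing event.
(d) Entailed — the narrative places the closing before the wrapping.
(e) Not entailed — the narrative places the slicing before the wrapping, not after.
(f) Not entailed — Dara wrapped the mirror, not the safe; the safe belongs to the closing event.

(b), (c), (d)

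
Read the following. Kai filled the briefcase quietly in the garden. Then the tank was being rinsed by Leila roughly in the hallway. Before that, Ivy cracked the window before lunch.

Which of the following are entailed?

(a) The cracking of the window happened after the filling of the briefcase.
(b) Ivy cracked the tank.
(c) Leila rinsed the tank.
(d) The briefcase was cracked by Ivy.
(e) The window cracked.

(a) Not entailed — the narrative doesn't order the filling relative to the cracking.
(b) Not entailed — Ivy cracked the window, not the tank; the tank belongs to the rinsing event.
(c) Entailed — 'rinse' is an activity; 'was rinsing' entails that some rinsing happened, so 'rinsed' holds.
(d) Not entailed — Ivy cracked the window, not the briefcase; the briefcase belongs to the filling event.
(e) Entailed — 'Ivy cracked the window' is causative; it entails the inchoative 'the window cracked'.

(c), (e)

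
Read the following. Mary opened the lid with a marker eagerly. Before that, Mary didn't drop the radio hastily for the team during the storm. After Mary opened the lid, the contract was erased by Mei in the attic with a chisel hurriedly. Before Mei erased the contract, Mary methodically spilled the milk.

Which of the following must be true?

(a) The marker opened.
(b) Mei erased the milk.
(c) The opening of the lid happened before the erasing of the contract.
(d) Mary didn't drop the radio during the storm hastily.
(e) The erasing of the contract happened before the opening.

(a) Not entailed — the lid is what opened, not the marker.
(b) Not entailed — Mei erased the contract, not the milk; the milk belongs to the spilling event.
(c) Entailed — the narrative places the opening before the erasing.
(d) Not entailed — dropping 'for the team' under negation is not valid — the original leaves open that Mary dropped the radio some other way.
(e) Not entailed — the narrative places the opening before the erasing, not after.

(c)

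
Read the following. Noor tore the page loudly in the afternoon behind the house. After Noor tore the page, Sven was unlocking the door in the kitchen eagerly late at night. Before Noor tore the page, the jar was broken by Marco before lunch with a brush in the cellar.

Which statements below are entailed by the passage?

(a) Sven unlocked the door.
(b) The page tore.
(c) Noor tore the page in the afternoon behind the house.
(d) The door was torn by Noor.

(a) Not entailed — 'was unlocking' is progressive on an accomplishment; it does not entail the completed 'unlocked'.
(b) Entailed — 'Noor tore the page' is causative; it entails the inchoative 'the page tore'.
(c) Entailed — this follows by dropping conjuncts from the tearing event's description.
(d) Not entailed — Noor tore the page, not the door; the door belongs to the unlocking event.

(b), (c)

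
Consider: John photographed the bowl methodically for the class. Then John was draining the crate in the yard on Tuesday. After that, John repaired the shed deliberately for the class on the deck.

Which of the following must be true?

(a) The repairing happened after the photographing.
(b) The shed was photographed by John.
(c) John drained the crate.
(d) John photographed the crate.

(a)

(a) Entailed — the narrative places the photographing before the repairing.
(b) Not entailed — John photographed the bowl, not the shed; the shed belongs to the repairing event.
(c) Not entailed — 'was draining' is progressive on an accomplishment; it does not entail the completed 'drained'.
(d) Not entailed — John photographed the bowl, not the crate; the crate belongs to the draining event.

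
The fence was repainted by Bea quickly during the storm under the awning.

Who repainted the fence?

'Bea' marks the agent of the repainting event.

Bea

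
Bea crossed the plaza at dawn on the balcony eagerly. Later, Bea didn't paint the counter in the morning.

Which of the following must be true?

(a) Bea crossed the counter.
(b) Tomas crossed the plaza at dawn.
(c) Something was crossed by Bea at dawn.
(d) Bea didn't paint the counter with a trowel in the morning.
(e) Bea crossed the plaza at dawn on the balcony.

(a) Not entailed — Bea crossed the plaza, not the counter; the counter belongs to the painting event.
(b) Not entailed — the passage has Bea crossing the plaza, not Tomas.
(c) Entailed — the original entails any weakening of itself; this just drops 'eagerly', 'on the balcony' and generalizes the patient.
(d) Entailed — under negation, adding a further restriction is entailed: if no such painting event occurred, none occurred with a trowel either.
(e) Entailed — every conjunct here is already in the original crossing event.

(c), (d), (e)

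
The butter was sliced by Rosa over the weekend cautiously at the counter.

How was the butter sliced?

cautiously

'cautiously' marks the manner of the slicing event.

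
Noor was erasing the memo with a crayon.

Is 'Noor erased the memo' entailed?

no

'was erasing' is progressive; for an accomplishment like 'erase the memo', it doesn't entail completion.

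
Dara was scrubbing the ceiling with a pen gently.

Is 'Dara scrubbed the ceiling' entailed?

'scrub' is atelic; if Dara was scrubbing the ceiling, then Dara scrubbed the ceiling (for some time).

yes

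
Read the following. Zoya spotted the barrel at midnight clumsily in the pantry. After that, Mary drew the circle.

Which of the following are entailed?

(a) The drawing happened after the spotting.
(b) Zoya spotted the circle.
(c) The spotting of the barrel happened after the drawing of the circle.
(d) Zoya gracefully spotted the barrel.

(a)

(a) Entailed — the narrative places the spotting before the drawing.
(b) Not entailed — Zoya spotted the barrel, not the circle; the circle belongs to the drawing event.
(c) Not entailed — the narrative places the spotting before the drawing, not after.
(d) Not entailed — 'gracefully' adds a manner not in (and inconsistent with) the original.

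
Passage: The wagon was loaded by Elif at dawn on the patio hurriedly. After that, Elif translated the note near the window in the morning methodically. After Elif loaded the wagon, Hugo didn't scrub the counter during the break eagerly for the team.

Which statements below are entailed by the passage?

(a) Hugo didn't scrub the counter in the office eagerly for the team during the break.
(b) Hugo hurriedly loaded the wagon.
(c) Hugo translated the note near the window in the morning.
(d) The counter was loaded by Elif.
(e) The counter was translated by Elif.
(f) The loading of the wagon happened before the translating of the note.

(a), (f)

(a) Entailed — under negation, adding a further restriction is entailed: if no such scrubbing event occurred, none occurred in the office either.
(b) Not entailed — the passage has Elif loading the wagon, not Hugo.
(c) Not entailed — the passage has Elif translating the note, not Hugo.
(d) Not entailed — Elif loaded the wagon, not the counter; the counter belongs to the scrubbing event.
(e) Not entailed — Elif translated the note, not the counter; the counter belongs to the scrubbing event.
(f) Entailed — the narrative places the loading before the translating.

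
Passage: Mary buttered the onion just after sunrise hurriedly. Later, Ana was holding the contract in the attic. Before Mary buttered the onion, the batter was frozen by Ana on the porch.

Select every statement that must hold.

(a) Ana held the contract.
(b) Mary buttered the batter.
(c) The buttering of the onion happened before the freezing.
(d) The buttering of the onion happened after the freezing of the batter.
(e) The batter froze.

(a), (d), (e)

(a) Entailed — 'hold' is an activity; 'was holding' entails that some holding happened, so 'held' holds.
(b) Not entailed — Mary buttered the onion, not the batter; the batter belongs to the freezing event.
(c) Not entailed — the narrative places the freezing before the buttering, not after.
(d) Entailed — the narrative places the freezing before the buttering.
(e) Entailed — 'Ana froze the batter' is causative; it entails the inchoative 'the batter froze'.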